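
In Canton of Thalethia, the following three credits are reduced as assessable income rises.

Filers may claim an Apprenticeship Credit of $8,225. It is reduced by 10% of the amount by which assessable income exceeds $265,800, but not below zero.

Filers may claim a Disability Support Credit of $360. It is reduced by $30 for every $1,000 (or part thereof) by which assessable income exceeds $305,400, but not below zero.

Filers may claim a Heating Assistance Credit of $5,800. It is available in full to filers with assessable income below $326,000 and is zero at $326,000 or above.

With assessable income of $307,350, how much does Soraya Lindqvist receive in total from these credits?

$10,170

Apprenticeship Credit: 10% of the $41,550 excess over $265,800 is $4,155; credit = $8,225 − $4,155 = $4,070.
Disability Support Credit: income exceeds $305,400 by $1,950, which is 2 full-or-partial $1,000 increments; reduction = 2 × $30 = $60, leaving $300.
Heating Assistance Credit: $307,350 is below the $326,000 cutoff, so the full $5,800 applies.
Total: $4,070 + $300 + $5,800 = $10,170.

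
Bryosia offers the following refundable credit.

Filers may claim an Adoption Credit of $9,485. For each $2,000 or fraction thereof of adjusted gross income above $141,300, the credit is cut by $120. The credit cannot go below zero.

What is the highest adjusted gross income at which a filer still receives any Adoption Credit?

After 79 increments the reduction is 79 × $120 = $9,480, leaving $5; one more increment wipes it out. Increment 79 ends at excess 79 × $2,000 = $158,000, so the highest qualifying income is $141,300 + $158,000 = $299,300.

$299,300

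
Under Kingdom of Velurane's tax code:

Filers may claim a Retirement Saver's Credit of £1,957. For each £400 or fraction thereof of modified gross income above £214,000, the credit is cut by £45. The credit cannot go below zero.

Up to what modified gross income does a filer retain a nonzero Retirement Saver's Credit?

After 43 increments the reduction is 43 × £45 = £1,935, leaving £22; one more increment wipes it out. Increment 43 ends at excess 43 × £400 = £17,200, so the highest qualifying income is £214,000 + £17,200 = £231,200.

£231,200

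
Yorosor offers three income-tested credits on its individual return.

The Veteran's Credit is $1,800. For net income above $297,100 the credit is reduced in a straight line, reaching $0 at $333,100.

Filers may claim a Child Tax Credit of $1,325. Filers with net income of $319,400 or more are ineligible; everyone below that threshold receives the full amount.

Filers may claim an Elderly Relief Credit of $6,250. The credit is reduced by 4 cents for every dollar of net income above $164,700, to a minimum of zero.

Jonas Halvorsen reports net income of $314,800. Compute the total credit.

Veteran's Credit: $314,800 is $17,700 into a $36,000 phase-out range, leaving 18,300/36,000 of the credit: $1,800 × 18,300/36,000 = $915.
Child Tax Credit: $314,800 is below the $319,400 cutoff, so the full $1,325 applies.
Elderly Relief Credit: 4% of the $150,100 excess over $164,700 is $6,004; credit = $6,250 − $6,004 = $246.
Total: $915 + $1,325 + $246 = $2,486.

$2,486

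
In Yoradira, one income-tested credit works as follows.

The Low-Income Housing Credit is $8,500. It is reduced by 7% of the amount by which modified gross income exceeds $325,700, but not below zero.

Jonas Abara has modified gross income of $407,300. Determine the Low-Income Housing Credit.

Low-Income Housing Credit: 7% of the $81,600 excess over $325,700 is $5,712; credit = $8,500 − $5,712 = $2,788.

$2,788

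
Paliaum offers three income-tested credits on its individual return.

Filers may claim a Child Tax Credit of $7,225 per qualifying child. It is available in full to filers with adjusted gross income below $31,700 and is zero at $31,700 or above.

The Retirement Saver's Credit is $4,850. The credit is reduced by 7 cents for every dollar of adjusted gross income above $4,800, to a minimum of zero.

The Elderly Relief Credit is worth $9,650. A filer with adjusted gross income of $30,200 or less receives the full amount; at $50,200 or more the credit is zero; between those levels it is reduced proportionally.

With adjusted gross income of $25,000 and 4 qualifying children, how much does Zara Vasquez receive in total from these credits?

Child Tax Credit: base = 4 × $7,225 = $28,900. $25,000 is below the $31,700 cutoff, so the full $28,900 applies.
Retirement Saver's Credit: 7% of the $20,200 excess over $4,800 is $1,414; credit = $4,850 − $1,414 = $3,436.
Elderly Relief Credit: $25,000 is at or below the $30,200 threshold, so the full $9,650 applies.
Total: $28,900 + $3,436 + $9,650 = $41,986.

$41,986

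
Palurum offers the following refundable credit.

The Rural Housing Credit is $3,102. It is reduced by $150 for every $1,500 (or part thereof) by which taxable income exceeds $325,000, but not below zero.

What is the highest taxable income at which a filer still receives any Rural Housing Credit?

$355,000

After 20 increments the reduction is 20 × $150 = $3,000, leaving $102; one more increment wipes it out. Increment 20 ends at excess 20 × $1,500 = $30,000, so the highest qualifying income is $325,000 + $30,000 = $355,000.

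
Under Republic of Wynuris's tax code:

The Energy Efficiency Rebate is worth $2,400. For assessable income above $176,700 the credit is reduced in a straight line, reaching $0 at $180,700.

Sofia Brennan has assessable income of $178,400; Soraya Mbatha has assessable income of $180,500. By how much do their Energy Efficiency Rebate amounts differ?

$1,260

Sofia ($178,400): Energy Efficiency Rebate: $178,400 is $1,700 into a $4,000 phase-out range, leaving 2,300/4,000 of the credit: $2,400 × 2,300/4,000 = $1,380.
Soraya ($180,500): Energy Efficiency Rebate: $180,500 is $3,800 into a $4,000 phase-out range, leaving 200/4,000 of the credit: $2,400 × 200/4,000 = $120.
Difference: |$1,380 − $120| = $1,260.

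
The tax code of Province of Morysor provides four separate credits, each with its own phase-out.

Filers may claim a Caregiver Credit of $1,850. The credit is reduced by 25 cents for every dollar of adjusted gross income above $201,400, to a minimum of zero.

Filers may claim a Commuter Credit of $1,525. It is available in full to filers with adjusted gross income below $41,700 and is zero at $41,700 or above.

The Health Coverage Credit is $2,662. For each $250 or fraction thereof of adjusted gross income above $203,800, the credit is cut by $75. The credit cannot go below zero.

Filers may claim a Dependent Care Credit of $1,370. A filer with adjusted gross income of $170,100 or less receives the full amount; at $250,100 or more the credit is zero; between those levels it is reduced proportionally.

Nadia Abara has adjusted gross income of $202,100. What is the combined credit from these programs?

$5,159

Caregiver Credit: 25% of the $700 excess over $201,400 is $175; credit = $1,850 − $175 = $1,675.
Commuter Credit: $202,100 meets or exceeds the $41,700 cutoff, so the credit is $0.
Health Coverage Credit: $202,100 is at or below the $203,800 threshold, so the full $2,662 applies.
Dependent Care Credit: $202,100 is $32,000 into a $80,000 phase-out range, leaving 48,000/80,000 of the credit: $1,370 × 48,000/80,000 = $822.
Total: $1,675 + $0 + $2,662 + $822 = $5,159.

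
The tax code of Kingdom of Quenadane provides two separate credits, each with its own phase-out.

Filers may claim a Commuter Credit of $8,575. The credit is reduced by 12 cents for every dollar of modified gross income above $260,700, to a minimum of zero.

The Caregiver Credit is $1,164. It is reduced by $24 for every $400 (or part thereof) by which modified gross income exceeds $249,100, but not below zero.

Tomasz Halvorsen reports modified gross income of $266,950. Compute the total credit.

Commuter Credit: 12% of the $6,250 excess over $260,700 is $750; credit = $8,575 − $750 = $7,825.
Caregiver Credit: income exceeds $249,100 by $17,850, which is 45 full-or-partial $400 increments; reduction = 45 × $24 = $1,080, leaving $84.
Total: $7,825 + $84 = $7,909.

$7,909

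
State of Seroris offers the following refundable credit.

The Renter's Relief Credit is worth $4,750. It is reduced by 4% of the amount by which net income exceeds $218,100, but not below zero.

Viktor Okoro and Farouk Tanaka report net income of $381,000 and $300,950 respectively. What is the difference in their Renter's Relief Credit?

$1,436

Viktor ($381,000): Renter's Relief Credit: 4% of the $162,900 excess over $218,100 is $6,516 ≥ base, so the credit is $0.
Farouk ($300,950): Renter's Relief Credit: 4% of the $82,850 excess over $218,100 is $3,314; credit = $4,750 − $3,314 = $1,436.
Difference: |$0 − $1,436| = $1,436.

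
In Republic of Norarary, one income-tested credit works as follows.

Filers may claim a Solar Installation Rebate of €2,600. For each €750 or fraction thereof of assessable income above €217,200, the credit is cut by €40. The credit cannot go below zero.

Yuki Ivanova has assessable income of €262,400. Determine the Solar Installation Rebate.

Solar Installation Rebate: income exceeds €217,200 by €45,200, which is 61 full-or-partial €750 increments; reduction = 61 × €40 = €2,440, leaving €160.

€160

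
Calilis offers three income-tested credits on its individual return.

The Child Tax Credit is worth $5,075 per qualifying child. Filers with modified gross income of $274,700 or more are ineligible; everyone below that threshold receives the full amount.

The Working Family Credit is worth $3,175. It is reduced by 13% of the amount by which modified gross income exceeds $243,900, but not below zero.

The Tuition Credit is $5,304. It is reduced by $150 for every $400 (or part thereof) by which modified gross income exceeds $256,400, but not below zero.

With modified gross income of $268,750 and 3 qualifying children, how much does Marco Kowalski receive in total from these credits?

Child Tax Credit: base = 3 × $5,075 = $15,225. $268,750 is below the $274,700 cutoff, so the full $15,225 applies.
Working Family Credit: 13% of the $24,850 excess over $243,900 is $3,230.50 ≥ base, so the credit is $0.
Tuition Credit: income exceeds $256,400 by $12,350, which is 31 full-or-partial $400 increments; reduction = 31 × $150 = $4,650, leaving $654.
Total: $15,225 + $0 + $654 = $15,879.

$15,879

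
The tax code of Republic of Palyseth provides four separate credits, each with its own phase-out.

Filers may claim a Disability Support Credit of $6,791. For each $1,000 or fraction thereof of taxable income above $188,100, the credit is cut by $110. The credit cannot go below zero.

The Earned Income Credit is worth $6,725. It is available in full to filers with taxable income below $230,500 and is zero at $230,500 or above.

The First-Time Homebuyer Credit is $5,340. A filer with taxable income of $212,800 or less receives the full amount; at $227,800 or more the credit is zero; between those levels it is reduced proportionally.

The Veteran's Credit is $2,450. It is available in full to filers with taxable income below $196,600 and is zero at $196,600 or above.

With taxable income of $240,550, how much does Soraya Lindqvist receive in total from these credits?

$961

Disability Support Credit: income exceeds $188,100 by $52,450, which is 53 full-or-partial $1,000 increments; reduction = 53 × $110 = $5,830, leaving $961.
Earned Income Credit: $240,550 meets or exceeds the $230,500 cutoff, so the credit is $0.
First-Time Homebuyer Credit: $240,550 is at or above $227,800, so the credit is $0.
Veteran's Credit: $240,550 meets or exceeds the $196,600 cutoff, so the credit is $0.
Total: $961 + $0 + $0 + $0 = $961.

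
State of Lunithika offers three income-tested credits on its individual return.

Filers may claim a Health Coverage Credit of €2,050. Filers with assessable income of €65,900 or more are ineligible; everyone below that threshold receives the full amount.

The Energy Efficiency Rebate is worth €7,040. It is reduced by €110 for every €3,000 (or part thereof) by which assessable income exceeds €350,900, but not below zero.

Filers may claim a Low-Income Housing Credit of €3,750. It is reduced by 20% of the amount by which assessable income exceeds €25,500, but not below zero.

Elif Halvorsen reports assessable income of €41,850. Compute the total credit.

€9,570

Health Coverage Credit: €41,850 is below the €65,900 cutoff, so the full €2,050 applies.
Energy Efficiency Rebate: €41,850 is at or below the €350,900 threshold, so the full €7,040 applies.
Low-Income Housing Credit: 20% of the €16,350 excess over €25,500 is €3,270; credit = €3,750 − €3,270 = €480.
Total: €2,050 + €7,040 + €480 = €9,570.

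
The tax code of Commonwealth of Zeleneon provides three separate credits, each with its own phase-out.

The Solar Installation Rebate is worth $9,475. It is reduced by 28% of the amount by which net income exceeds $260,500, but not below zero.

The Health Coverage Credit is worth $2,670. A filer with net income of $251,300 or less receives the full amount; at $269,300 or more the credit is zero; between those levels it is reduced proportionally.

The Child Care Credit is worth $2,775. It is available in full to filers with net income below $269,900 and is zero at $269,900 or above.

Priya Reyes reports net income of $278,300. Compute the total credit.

$4,491

Solar Installation Rebate: 28% of the $17,800 excess over $260,500 is $4,984; credit = $9,475 − $4,984 = $4,491.
Health Coverage Credit: $278,300 is at or above $269,300, so the credit is $0.
Child Care Credit: $278,300 meets or exceeds the $269,900 cutoff, so the credit is $0.
Total: $4,491 + $0 + $0 = $4,491.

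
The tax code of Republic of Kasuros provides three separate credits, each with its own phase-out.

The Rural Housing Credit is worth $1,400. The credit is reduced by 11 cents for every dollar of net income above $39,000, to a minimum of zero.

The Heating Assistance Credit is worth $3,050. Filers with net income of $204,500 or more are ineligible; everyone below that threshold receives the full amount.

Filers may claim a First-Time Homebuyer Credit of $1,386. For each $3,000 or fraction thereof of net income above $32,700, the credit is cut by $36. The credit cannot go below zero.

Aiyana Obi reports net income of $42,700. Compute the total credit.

$5,285

Rural Housing Credit: 11% of the $3,700 excess over $39,000 is $407; credit = $1,400 − $407 = $993.
Heating Assistance Credit: $42,700 is below the $204,500 cutoff, so the full $3,050 applies.
First-Time Homebuyer Credit: income exceeds $32,700 by $10,000, which is 4 full-or-partial $3,000 increments; reduction = 4 × $36 = $144, leaving $1,242.
Total: $993 + $3,050 + $1,242 = $5,285.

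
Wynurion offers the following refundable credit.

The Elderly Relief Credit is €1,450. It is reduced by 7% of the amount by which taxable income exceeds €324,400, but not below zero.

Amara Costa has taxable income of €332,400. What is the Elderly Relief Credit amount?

€890

Elderly Relief Credit: 7% of the €8,000 excess over €324,400 is €560; credit = €1,450 − €560 = €890.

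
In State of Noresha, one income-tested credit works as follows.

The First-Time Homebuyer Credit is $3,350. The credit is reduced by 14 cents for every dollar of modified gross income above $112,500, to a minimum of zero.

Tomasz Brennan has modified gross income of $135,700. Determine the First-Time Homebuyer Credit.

First-Time Homebuyer Credit: 14% of the $23,200 excess over $112,500 is $3,248; credit = $3,350 − $3,248 = $102.

$102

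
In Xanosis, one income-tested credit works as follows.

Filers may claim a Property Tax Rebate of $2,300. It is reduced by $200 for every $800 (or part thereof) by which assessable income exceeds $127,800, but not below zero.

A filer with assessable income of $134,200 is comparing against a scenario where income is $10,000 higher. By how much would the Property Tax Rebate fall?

$700

At $134,200 — income exceeds $127,800 by $6,400, which is 8 full-or-partial $800 increments; reduction = 8 × $200 = $1,600, leaving $700.
At $144,200 — income exceeds $127,800 by $16,400 → 21 increments × $200 = $4,200 ≥ base, so the credit is $0.
Lost: $700 − $0 = $700.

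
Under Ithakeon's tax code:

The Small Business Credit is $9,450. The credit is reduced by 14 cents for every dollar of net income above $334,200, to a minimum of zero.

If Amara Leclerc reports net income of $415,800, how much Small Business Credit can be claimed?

Small Business Credit: 14% of the $81,600 excess over $334,200 is $11,424 ≥ base, so the credit is $0.

$0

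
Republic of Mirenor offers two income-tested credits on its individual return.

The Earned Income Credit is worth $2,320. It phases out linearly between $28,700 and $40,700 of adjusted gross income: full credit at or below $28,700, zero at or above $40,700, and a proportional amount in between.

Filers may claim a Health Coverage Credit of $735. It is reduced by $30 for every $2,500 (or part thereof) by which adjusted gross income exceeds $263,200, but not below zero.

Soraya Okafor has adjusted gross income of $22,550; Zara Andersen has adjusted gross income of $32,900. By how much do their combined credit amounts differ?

$812

Soraya ($22,550): Earned Income Credit: $22,550 is at or below the $28,700 threshold, so the full $2,320 applies. Health Coverage Credit: $22,550 is at or below the $263,200 threshold, so the full $735 applies. total $2,320 + $735 = $3,055
Zara ($32,900): Earned Income Credit: $32,900 is $4,200 into a $12,000 phase-out range, leaving 7,800/12,000 of the credit: $2,320 × 7,800/12,000 = $1,508. Health Coverage Credit: $32,900 is at or below the $263,200 threshold, so the full $735 applies. total $1,508 + $735 = $2,243
Difference: |$3,055 − $2,243| = $812.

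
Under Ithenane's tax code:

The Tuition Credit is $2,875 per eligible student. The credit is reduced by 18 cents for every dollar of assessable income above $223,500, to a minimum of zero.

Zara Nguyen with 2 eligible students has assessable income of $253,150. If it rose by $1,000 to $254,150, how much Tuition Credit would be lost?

At $253,150 — base = 2 × $2,875 = $5,750. 18% of the $29,650 excess over $223,500 is $5,337; credit = $5,750 − $5,337 = $413.
At $254,150 — base = 2 × $2,875 = $5,750. 18% of the $30,650 excess over $223,500 is $5,517; credit = $5,750 − $5,517 = $233.
Lost: $413 − $233 = $180.

$180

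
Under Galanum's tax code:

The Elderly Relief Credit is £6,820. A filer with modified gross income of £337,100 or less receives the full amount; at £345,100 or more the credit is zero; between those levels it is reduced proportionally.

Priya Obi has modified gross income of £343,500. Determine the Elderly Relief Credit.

Elderly Relief Credit: £343,500 is £6,400 into a £8,000 phase-out range, leaving 1,600/8,000 of the credit: £6,820 × 1,600/8,000 = £1,364.

£1,364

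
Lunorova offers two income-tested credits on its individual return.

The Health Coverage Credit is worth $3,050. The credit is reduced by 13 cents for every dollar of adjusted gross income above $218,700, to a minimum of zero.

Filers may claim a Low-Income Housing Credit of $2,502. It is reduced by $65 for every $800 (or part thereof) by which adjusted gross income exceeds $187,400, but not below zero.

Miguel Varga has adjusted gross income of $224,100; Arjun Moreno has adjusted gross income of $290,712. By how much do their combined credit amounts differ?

$2,348

Miguel ($224,100): Health Coverage Credit: 13% of the $5,400 excess over $218,700 is $702; credit = $3,050 − $702 = $2,348. Low-Income Housing Credit: income exceeds $187,400 by $36,700 → 46 increments × $65 = $2,990 ≥ base, so the credit is $0. total $2,348 + $0 = $2,348
Arjun ($290,712): Health Coverage Credit: 13% of the $72,012 excess over $218,700 is $9,361.56 ≥ base, so the credit is $0. Low-Income Housing Credit: income exceeds $187,400 by $103,312 → 130 increments × $65 = $8,450 ≥ base, so the credit is $0. total $0 + $0 = $0
Difference: |$2,348 − $0| = $2,348.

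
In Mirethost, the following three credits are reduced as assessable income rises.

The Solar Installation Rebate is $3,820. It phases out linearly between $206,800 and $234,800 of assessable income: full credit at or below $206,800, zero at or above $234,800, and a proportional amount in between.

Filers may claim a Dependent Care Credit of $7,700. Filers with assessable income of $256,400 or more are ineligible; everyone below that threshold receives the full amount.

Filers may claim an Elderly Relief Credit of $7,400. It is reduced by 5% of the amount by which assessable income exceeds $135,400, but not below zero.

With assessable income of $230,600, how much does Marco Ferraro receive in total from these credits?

$10,913

Solar Installation Rebate: $230,600 is $23,800 into a $28,000 phase-out range, leaving 4,200/28,000 of the credit: $3,820 × 4,200/28,000 = $573.
Dependent Care Credit: $230,600 is below the $256,400 cutoff, so the full $7,700 applies.
Elderly Relief Credit: 5% of the $95,200 excess over $135,400 is $4,760; credit = $7,400 − $4,760 = $2,640.
Total: $573 + $7,700 + $2,640 = $10,913.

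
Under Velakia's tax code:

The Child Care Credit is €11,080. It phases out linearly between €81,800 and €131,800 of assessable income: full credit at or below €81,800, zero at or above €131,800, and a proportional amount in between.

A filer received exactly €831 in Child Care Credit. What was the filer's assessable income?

€128,050

€831 is 831/11,080 of the full €11,080, so 10,249/11,080 of the €50,000 range has been used: income = €81,800 + €50,000 × 10,249/11,080 = €128,050.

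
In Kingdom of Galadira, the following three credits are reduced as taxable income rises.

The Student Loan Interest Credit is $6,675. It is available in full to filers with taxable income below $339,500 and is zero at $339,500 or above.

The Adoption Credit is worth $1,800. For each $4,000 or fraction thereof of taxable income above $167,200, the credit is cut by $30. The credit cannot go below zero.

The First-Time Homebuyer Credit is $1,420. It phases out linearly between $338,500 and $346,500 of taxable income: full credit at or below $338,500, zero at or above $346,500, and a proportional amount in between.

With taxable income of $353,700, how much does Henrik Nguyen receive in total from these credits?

Student Loan Interest Credit: $353,700 meets or exceeds the $339,500 cutoff, so the credit is $0.
Adoption Credit: income exceeds $167,200 by $186,500, which is 47 full-or-partial $4,000 increments; reduction = 47 × $30 = $1,410, leaving $390.
First-Time Homebuyer Credit: $353,700 is at or above $346,500, so the credit is $0.
Total: $0 + $390 + $0 = $390.

$390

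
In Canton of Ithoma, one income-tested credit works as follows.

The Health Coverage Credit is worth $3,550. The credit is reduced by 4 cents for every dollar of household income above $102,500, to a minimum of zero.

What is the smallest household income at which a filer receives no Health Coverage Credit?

The credit falls by 4% of each dollar above $102,500, so it reaches zero when the excess is $3,550 / 4% = $88,750: income = $102,500 + $88,750 = $191,250.

$191,250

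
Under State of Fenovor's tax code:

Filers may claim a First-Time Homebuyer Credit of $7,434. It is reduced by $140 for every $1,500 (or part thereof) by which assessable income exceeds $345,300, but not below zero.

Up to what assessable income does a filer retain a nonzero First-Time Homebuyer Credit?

After 53 increments the reduction is 53 × $140 = $7,420, leaving $14; one more increment wipes it out. Increment 53 ends at excess 53 × $1,500 = $79,500, so the highest qualifying income is $345,300 + $79,500 = $424,800.

$424,800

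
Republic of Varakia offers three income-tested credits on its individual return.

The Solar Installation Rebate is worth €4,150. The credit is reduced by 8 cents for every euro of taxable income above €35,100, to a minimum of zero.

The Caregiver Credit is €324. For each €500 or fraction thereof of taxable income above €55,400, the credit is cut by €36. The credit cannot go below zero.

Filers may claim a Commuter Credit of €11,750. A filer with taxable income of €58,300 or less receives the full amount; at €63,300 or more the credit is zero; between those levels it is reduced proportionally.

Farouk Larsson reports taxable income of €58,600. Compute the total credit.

Solar Installation Rebate: 8% of the €23,500 excess over €35,100 is €1,880; credit = €4,150 − €1,880 = €2,270.
Caregiver Credit: income exceeds €55,400 by €3,200, which is 7 full-or-partial €500 increments; reduction = 7 × €36 = €252, leaving €72.
Commuter Credit: €58,600 is €300 into a €5,000 phase-out range, leaving 4,700/5,000 of the credit: €11,750 × 4,700/5,000 = €11,045.
Total: €2,270 + €72 + €11,045 = €13,387.

€13,387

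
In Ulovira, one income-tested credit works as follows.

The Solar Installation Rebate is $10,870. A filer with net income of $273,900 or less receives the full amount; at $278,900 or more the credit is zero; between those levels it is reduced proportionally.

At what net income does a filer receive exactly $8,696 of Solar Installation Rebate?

$8,696 is 8,696/10,870 of the full $10,870, so 2,174/10,870 of the $5,000 range has been used: income = $273,900 + $5,000 × 2,174/10,870 = $274,900.

$274,900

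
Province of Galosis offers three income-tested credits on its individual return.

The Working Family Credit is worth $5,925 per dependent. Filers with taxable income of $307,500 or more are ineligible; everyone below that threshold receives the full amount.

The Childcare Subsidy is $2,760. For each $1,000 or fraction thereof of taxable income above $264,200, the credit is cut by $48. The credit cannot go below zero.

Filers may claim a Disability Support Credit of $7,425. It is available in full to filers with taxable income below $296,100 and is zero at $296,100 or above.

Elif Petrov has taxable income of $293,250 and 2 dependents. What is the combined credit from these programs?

$20,595

Working Family Credit: base = 2 × $5,925 = $11,850. $293,250 is below the $307,500 cutoff, so the full $11,850 applies.
Childcare Subsidy: income exceeds $264,200 by $29,050, which is 30 full-or-partial $1,000 increments; reduction = 30 × $48 = $1,440, leaving $1,320.
Disability Support Credit: $293,250 is below the $296,100 cutoff, so the full $7,425 applies.
Total: $11,850 + $1,320 + $7,425 = $20,595.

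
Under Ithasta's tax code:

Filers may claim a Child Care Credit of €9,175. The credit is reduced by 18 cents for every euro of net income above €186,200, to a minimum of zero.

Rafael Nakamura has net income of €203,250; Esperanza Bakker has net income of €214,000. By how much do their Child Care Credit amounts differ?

Rafael (€203,250): Child Care Credit: 18% of the €17,050 excess over €186,200 is €3,069; credit = €9,175 − €3,069 = €6,106.
Esperanza (€214,000): Child Care Credit: 18% of the €27,800 excess over €186,200 is €5,004; credit = €9,175 − €5,004 = €4,171.
Difference: |€6,106 − €4,171| = €1,935.

€1,935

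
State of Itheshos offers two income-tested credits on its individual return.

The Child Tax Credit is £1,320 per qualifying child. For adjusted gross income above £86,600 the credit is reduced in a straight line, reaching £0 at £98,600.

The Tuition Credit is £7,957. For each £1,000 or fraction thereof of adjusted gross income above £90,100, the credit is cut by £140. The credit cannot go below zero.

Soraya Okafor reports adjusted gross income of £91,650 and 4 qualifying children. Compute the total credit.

£10,735

Child Tax Credit: base = 4 × £1,320 = £5,280. £91,650 is £5,050 into a £12,000 phase-out range, leaving 6,950/12,000 of the credit: £5,280 × 6,950/12,000 = £3,058.
Tuition Credit: income exceeds £90,100 by £1,550, which is 2 full-or-partial £1,000 increments; reduction = 2 × £140 = £280, leaving £7,677.
Total: £3,058 + £7,677 = £10,735.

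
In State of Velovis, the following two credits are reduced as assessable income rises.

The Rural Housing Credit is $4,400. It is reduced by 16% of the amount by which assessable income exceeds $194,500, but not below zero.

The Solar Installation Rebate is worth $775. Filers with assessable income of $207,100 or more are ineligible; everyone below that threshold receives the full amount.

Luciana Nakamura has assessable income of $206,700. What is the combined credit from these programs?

Rural Housing Credit: 16% of the $12,200 excess over $194,500 is $1,952; credit = $4,400 − $1,952 = $2,448.
Solar Installation Rebate: $206,700 is below the $207,100 cutoff, so the full $775 applies.
Total: $2,448 + $775 = $3,223.

$3,223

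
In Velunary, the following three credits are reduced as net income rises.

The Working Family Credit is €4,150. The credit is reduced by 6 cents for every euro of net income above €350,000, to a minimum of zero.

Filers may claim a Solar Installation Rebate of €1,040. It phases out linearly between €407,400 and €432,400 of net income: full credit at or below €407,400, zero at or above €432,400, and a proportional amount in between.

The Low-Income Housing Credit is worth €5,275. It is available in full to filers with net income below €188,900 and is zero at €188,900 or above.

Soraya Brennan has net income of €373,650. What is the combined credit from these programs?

€3,771

Working Family Credit: 6% of the €23,650 excess over €350,000 is €1,419; credit = €4,150 − €1,419 = €2,731.
Solar Installation Rebate: €373,650 is at or below the €407,400 threshold, so the full €1,040 applies.
Low-Income Housing Credit: €373,650 meets or exceeds the €188,900 cutoff, so the credit is €0.
Total: €2,731 + €1,040 + €0 = €3,771.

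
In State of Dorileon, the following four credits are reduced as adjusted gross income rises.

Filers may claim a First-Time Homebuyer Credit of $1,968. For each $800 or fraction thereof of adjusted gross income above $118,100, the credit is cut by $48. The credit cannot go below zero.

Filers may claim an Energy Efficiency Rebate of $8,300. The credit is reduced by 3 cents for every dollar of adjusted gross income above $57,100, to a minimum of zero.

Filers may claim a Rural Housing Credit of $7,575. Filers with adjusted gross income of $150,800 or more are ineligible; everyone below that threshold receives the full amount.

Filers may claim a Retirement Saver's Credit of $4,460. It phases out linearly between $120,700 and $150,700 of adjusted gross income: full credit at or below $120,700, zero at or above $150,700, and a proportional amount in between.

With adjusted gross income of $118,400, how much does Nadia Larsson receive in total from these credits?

First-Time Homebuyer Credit: income exceeds $118,100 by $300, which is 1 full-or-partial $800 increment; reduction = 1 × $48 = $48, leaving $1,920.
Energy Efficiency Rebate: 3% of the $61,300 excess over $57,100 is $1,839; credit = $8,300 − $1,839 = $6,461.
Rural Housing Credit: $118,400 is below the $150,800 cutoff, so the full $7,575 applies.
Retirement Saver's Credit: $118,400 is at or below the $120,700 threshold, so the full $4,460 applies.
Total: $1,920 + $6,461 + $7,575 + $4,460 = $20,416.

$20,416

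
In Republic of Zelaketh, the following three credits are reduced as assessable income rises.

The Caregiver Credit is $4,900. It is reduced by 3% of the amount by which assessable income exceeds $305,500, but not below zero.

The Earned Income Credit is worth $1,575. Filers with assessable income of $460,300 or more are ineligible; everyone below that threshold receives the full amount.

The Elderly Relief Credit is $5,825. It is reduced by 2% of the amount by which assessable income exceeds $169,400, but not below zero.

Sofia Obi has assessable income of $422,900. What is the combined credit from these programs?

Caregiver Credit: 3% of the $117,400 excess over $305,500 is $3,522; credit = $4,900 − $3,522 = $1,378.
Earned Income Credit: $422,900 is below the $460,300 cutoff, so the full $1,575 applies.
Elderly Relief Credit: 2% of the $253,500 excess over $169,400 is $5,070; credit = $5,825 − $5,070 = $755.
Total: $1,378 + $1,575 + $755 = $3,708.

$3,708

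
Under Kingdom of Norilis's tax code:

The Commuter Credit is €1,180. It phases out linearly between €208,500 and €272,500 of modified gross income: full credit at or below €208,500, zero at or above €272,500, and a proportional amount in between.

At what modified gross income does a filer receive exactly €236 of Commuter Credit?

€259,700

€236 is 236/1,180 of the full €1,180, so 944/1,180 of the €64,000 range has been used: income = €208,500 + €64,000 × 944/1,180 = €259,700.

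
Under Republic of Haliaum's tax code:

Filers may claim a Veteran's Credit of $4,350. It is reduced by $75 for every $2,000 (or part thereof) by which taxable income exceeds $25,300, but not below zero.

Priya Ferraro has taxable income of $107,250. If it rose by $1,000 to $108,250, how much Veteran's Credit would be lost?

$75

At $107,250 — income exceeds $25,300 by $81,950, which is 41 full-or-partial $2,000 increments; reduction = 41 × $75 = $3,075, leaving $1,275.
At $108,250 — income exceeds $25,300 by $82,950, which is 42 full-or-partial $2,000 increments; reduction = 42 × $75 = $3,150, leaving $1,200.
Lost: $1,275 − $1,200 = $75.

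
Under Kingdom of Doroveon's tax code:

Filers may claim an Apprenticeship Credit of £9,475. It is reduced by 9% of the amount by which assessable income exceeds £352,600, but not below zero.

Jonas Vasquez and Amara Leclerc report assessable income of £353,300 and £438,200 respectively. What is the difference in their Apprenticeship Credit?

£7,641

Jonas (£353,300): Apprenticeship Credit: 9% of the £700 excess over £352,600 is £63; credit = £9,475 − £63 = £9,412.
Amara (£438,200): Apprenticeship Credit: 9% of the £85,600 excess over £352,600 is £7,704; credit = £9,475 − £7,704 = £1,771.
Difference: |£9,412 − £1,771| = £7,641.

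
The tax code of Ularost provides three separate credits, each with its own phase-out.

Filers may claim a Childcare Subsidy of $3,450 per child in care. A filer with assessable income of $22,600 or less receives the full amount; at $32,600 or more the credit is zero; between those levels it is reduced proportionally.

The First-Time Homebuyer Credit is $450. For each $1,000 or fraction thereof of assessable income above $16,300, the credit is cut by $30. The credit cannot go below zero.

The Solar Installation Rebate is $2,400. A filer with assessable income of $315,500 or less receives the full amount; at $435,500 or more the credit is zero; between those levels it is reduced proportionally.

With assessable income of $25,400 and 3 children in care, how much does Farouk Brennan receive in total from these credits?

Childcare Subsidy: base = 3 × $3,450 = $10,350. $25,400 is $2,800 into a $10,000 phase-out range, leaving 7,200/10,000 of the credit: $10,350 × 7,200/10,000 = $7,452.
First-Time Homebuyer Credit: income exceeds $16,300 by $9,100, which is 10 full-or-partial $1,000 increments; reduction = 10 × $30 = $300, leaving $150.
Solar Installation Rebate: $25,400 is at or below the $315,500 threshold, so the full $2,400 applies.
Total: $7,452 + $150 + $2,400 = $10,002.

$10,002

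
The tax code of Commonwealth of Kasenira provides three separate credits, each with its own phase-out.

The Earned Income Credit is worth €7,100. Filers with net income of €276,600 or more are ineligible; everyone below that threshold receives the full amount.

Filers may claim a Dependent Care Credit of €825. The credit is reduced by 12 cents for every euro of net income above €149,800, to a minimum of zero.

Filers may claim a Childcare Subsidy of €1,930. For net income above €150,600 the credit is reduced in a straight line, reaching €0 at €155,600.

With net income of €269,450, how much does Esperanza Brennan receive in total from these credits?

€7,100

Earned Income Credit: €269,450 is below the €276,600 cutoff, so the full €7,100 applies.
Dependent Care Credit: 12% of the €119,650 excess over €149,800 is €14,358 ≥ base, so the credit is €0.
Childcare Subsidy: €269,450 is at or above €155,600, so the credit is €0.
Total: €7,100 + €0 + €0 = €7,100.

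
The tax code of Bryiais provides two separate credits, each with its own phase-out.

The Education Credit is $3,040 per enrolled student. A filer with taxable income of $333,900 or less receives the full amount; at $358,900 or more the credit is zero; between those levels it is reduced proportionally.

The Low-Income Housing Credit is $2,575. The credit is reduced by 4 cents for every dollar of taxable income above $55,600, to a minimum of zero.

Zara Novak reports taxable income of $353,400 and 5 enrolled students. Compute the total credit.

$3,344

Education Credit: base = 5 × $3,040 = $15,200. $353,400 is $19,500 into a $25,000 phase-out range, leaving 5,500/25,000 of the credit: $15,200 × 5,500/25,000 = $3,344.
Low-Income Housing Credit: 4% of the $297,800 excess over $55,600 is $11,912 ≥ base, so the credit is $0.
Total: $3,344 + $0 = $3,344.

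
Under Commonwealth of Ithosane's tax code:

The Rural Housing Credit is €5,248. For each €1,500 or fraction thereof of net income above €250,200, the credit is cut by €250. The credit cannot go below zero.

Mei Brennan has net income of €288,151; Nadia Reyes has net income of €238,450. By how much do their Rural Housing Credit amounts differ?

Mei (€288,151): Rural Housing Credit: income exceeds €250,200 by €37,951 → 26 increments × €250 = €6,500 ≥ base, so the credit is €0.
Nadia (€238,450): Rural Housing Credit: €238,450 is at or below the €250,200 threshold, so the full €5,248 applies.
Difference: |€0 − €5,248| = €5,248.

€5,248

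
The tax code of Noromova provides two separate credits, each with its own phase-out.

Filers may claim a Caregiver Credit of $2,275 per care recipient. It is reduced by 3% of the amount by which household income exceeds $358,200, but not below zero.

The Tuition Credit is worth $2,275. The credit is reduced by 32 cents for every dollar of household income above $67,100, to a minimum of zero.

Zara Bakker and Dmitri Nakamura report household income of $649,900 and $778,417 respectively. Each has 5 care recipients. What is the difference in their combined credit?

$2,624

Zara ($649,900): Caregiver Credit: base = 5 × $2,275 = $11,375. 3% of the $291,700 excess over $358,200 is $8,751; credit = $11,375 − $8,751 = $2,624. Tuition Credit: 32% of the $582,800 excess over $67,100 is $186,496 ≥ base, so the credit is $0. total $2,624 + $0 = $2,624
Dmitri ($778,417): Caregiver Credit: base = 5 × $2,275 = $11,375. 3% of the $420,217 excess over $358,200 is $12,606.51 ≥ base, so the credit is $0. Tuition Credit: 32% of the $711,317 excess over $67,100 is $227,621.44 ≥ base, so the credit is $0. total $0 + $0 = $0
Difference: |$2,624 − $0| = $2,624.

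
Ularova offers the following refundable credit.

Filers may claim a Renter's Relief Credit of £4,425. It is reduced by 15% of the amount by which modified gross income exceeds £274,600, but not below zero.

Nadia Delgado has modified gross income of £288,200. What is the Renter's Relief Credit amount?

Renter's Relief Credit: 15% of the £13,600 excess over £274,600 is £2,040; credit = £4,425 − £2,040 = £2,385.

£2,385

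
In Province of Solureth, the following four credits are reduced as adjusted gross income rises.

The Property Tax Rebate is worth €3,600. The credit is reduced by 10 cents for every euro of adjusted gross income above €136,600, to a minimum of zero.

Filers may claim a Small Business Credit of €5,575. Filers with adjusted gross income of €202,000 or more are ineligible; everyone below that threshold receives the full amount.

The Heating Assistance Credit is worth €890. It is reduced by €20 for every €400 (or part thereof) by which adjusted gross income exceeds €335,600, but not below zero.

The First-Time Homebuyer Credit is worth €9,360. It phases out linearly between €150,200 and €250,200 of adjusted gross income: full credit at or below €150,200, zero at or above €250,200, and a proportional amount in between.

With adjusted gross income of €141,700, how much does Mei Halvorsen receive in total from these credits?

Property Tax Rebate: 10% of the €5,100 excess over €136,600 is €510; credit = €3,600 − €510 = €3,090.
Small Business Credit: €141,700 is below the €202,000 cutoff, so the full €5,575 applies.
Heating Assistance Credit: €141,700 is at or below the €335,600 threshold, so the full €890 applies.
First-Time Homebuyer Credit: €141,700 is at or below the €150,200 threshold, so the full €9,360 applies.
Total: €3,090 + €5,575 + €890 + €9,360 = €18,915.

€18,915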